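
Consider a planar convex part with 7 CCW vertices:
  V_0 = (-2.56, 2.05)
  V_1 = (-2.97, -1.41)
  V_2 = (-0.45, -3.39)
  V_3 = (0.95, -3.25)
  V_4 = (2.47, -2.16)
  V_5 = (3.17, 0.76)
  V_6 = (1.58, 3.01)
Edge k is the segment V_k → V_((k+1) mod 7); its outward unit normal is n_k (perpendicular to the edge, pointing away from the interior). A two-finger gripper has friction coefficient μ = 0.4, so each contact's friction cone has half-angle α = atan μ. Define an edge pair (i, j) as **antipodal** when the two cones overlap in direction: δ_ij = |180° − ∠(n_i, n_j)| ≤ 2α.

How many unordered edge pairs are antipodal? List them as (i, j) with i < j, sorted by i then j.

α = atan 0.4 = 21.80°;  2α = 43.60°
n_0 = (-0.9931, +0.1177)
n_1 = (-0.6178, -0.7863)
n_2 = (+0.0995, -0.9950)
n_3 = (+0.5828, -0.8126)
n_4 = (+0.9724, -0.2331)
n_5 = (+0.8167, +0.5771)
n_6 = (-0.2259, +0.9742)
  (0,1): δ = 121.40°  ·
  (0,2): δ = 77.53°  ·
  (0,3): δ = 47.60°  ·
  (0,4): δ = 6.72°  ✓
  (0,5): δ = 42.01°  ✓
  (0,6): δ = 109.81°  ·
  (1,2): δ = 136.13°  ·
  (1,3): δ = 106.20°  ·
  (1,4): δ = 65.32°  ·
  (1,5): δ = 16.60°  ✓
  (1,6): δ = 51.21°  ·
  (2,3): δ = 150.07°  ·
  (2,4): δ = 109.19°  ·
  (2,5): δ = 60.46°  ·
  (2,6): δ = 7.34°  ✓
  (3,4): δ = 139.13°  ·
  (3,5): δ = 90.40°  ·
  (3,6): δ = 22.59°  ✓
  (4,5): δ = 131.27°  ·
  (4,6): δ = 63.46°  ·
  (5,6): δ = 112.19°  ·
antipodal pairs: 5

count = 5; pairs: (0,4), (0,5), (1,5), (2,6), (3,6)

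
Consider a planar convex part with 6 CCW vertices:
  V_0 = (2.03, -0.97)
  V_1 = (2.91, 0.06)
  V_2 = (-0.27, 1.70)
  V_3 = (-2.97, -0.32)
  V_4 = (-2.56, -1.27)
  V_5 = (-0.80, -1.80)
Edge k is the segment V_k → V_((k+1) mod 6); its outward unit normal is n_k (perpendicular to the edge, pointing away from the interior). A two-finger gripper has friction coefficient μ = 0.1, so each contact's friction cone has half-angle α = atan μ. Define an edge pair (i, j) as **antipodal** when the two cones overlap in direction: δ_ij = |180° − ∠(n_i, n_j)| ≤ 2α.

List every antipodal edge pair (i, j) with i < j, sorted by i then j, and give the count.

count = 1; pairs: (1,4)

α = atan 0.1 = 5.71°;  2α = 11.42°
n_0 = (+0.7603, -0.6496)
n_1 = (+0.4584, +0.8888)
n_2 = (-0.5991, +0.8007)
n_3 = (-0.9181, -0.3963)
n_4 = (-0.2883, -0.9575)
n_5 = (+0.2814, -0.9596)
  (0,1): δ = 76.77°  ·
  (0,2): δ = 12.69°  ·
  (0,3): δ = 63.85°  ·
  (0,4): δ = 113.75°  ·
  (0,5): δ = 146.86°  ·
  (1,2): δ = 115.92°  ·
  (1,3): δ = 39.37°  ·
  (1,4): δ = 10.52°  ✓
  (1,5): δ = 43.63°  ·
  (2,3): δ = 103.46°  ·
  (2,4): δ = 53.56°  ·
  (2,5): δ = 20.46°  ·
  (3,4): δ = 130.10°  ·
  (3,5): δ = 97.00°  ·
  (4,5): δ = 146.90°  ·
antipodal pairs: 1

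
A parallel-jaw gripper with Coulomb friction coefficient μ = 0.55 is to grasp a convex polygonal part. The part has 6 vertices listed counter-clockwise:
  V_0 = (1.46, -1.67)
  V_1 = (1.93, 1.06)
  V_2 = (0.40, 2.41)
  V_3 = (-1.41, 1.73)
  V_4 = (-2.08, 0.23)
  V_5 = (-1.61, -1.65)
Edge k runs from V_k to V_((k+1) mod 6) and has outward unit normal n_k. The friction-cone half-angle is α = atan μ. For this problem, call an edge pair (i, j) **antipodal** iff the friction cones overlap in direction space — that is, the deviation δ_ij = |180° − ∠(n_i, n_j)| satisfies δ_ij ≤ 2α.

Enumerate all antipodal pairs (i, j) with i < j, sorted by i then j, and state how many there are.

α = atan 0.55 = 28.81°;  2α = 57.62°
n_0 = (+0.9855, -0.1697)
n_1 = (+0.6616, +0.7498)
n_2 = (-0.3517, +0.9361)
n_3 = (-0.9131, +0.4078)
n_4 = (-0.9701, -0.2425)
n_5 = (-0.0065, -1.0000)
  (0,1): δ = 121.66°  ·
  (0,2): δ = 59.64°  ·
  (0,3): δ = 14.30°  ✓
  (0,4): δ = 23.80°  ✓
  (0,5): δ = 99.40°  ·
  (1,2): δ = 117.99°  ·
  (1,3): δ = 72.65°  ·
  (1,4): δ = 34.54°  ✓
  (1,5): δ = 41.05°  ✓
  (2,3): δ = 134.66°  ·
  (2,4): δ = 96.55°  ·
  (2,5): δ = 20.96°  ✓
  (3,4): δ = 141.90°  ·
  (3,5): δ = 66.30°  ·
  (4,5): δ = 104.41°  ·
antipodal pairs: 5

count = 5; pairs: (0,3), (0,4), (1,4), (1,5), (2,5)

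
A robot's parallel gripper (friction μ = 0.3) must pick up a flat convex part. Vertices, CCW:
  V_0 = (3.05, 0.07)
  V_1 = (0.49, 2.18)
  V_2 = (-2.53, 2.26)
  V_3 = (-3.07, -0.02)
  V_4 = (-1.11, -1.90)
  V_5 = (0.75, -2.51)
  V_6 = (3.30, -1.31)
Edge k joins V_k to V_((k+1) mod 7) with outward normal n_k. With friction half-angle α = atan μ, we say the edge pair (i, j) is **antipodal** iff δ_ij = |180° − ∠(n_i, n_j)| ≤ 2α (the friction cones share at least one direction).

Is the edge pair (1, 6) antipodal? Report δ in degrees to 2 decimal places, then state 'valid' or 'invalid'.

δ = 101.79°, invalid

α = atan 0.3 = 16.70°;  2α = 33.40°
edge 1: e_1 = (-3.02, +0.08);  n_1 = (+0.0265, +0.9996)
edge 6: e_6 = (-0.25, +1.38);  n_6 = (+0.9840, +0.1783)
∠(n_1, n_6) = 78.21°
δ = |180° − 78.21°| = 101.79°
101.79° > 2α = 33.40°  →  invalid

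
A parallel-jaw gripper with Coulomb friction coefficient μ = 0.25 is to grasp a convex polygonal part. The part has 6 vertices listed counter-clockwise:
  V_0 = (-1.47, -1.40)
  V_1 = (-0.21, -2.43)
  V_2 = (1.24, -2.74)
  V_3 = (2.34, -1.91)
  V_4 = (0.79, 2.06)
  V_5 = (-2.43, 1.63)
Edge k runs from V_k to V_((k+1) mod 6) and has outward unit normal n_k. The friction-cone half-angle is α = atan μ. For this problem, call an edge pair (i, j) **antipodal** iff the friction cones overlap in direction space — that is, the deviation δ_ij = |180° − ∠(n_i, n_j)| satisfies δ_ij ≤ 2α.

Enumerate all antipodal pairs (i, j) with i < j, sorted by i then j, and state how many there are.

α = atan 0.25 = 14.04°;  2α = 28.07°
n_0 = (-0.6329, -0.7742)
n_1 = (-0.2091, -0.9779)
n_2 = (+0.6023, -0.7983)
n_3 = (+0.9315, +0.3637)
n_4 = (-0.1324, +0.9912)
n_5 = (-0.9533, -0.3020)
  (0,1): δ = 152.80°  ·
  (0,2): δ = 103.70°  ·
  (0,3): δ = 29.41°  ·
  (0,4): δ = 46.87°  ·
  (0,5): δ = 146.84°  ·
  (1,2): δ = 130.90°  ·
  (1,3): δ = 56.61°  ·
  (1,4): δ = 19.67°  ✓
  (1,5): δ = 119.65°  ·
  (2,3): δ = 105.71°  ·
  (2,4): δ = 29.43°  ·
  (2,5): δ = 70.54°  ·
  (3,4): δ = 103.72°  ·
  (3,5): δ = 3.75°  ✓
  (4,5): δ = 80.03°  ·
antipodal pairs: 2

count = 2; pairs: (1,4), (3,5)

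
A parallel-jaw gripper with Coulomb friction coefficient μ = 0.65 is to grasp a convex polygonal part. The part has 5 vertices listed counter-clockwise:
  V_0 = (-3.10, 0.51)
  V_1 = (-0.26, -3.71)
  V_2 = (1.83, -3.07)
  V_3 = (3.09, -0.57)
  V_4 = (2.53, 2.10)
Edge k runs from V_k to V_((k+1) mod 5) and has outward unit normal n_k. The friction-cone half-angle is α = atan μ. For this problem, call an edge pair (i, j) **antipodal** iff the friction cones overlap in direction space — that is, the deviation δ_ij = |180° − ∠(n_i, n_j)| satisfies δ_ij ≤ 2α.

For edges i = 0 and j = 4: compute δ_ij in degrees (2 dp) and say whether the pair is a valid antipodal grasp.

δ = 71.83°, invalid

α = atan 0.65 = 33.02°;  2α = 66.05°
edge 0: e_0 = (+2.84, -4.22);  n_0 = (-0.8296, -0.5583)
edge 4: e_4 = (-5.63, -1.59);  n_4 = (-0.2718, +0.9624)
∠(n_0, n_4) = 108.17°
δ = |180° − 108.17°| = 71.83°
71.83° > 2α = 66.05°  →  invalid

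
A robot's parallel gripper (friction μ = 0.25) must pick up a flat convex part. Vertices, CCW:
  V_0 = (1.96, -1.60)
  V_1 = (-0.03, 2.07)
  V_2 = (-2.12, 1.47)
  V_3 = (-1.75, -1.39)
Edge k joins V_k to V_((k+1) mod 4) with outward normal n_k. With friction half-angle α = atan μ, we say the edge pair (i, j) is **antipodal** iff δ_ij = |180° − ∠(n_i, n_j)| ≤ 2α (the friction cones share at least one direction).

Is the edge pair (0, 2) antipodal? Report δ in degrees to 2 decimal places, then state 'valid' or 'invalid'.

α = atan 0.25 = 14.04°;  2α = 28.07°
edge 0: e_0 = (-1.99, +3.67);  n_0 = (+0.8791, +0.4767)
edge 2: e_2 = (+0.37, -2.86);  n_2 = (-0.9917, -0.1283)
∠(n_0, n_2) = 158.90°
δ = |180° − 158.90°| = 21.10°
21.10° ≤ 2α = 28.07°  →  valid

δ = 21.10°, valid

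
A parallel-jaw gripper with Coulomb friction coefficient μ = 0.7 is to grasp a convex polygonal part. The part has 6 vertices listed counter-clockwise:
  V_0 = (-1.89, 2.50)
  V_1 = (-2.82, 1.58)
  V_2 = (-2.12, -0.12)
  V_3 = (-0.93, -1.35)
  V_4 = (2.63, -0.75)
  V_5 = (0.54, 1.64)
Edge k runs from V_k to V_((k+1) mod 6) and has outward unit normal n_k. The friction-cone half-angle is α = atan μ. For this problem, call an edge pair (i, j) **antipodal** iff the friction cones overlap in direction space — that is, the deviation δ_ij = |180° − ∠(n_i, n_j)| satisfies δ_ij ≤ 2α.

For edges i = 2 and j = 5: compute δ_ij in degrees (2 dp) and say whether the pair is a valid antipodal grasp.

δ = 26.46°, valid

α = atan 0.7 = 34.99°;  2α = 69.98°
edge 2: e_2 = (+1.19, -1.23);  n_2 = (-0.7187, -0.6953)
edge 5: e_5 = (-2.43, +0.86);  n_5 = (+0.3336, +0.9427)
∠(n_2, n_5) = 153.54°
δ = |180° − 153.54°| = 26.46°
26.46° ≤ 2α = 69.98°  →  valid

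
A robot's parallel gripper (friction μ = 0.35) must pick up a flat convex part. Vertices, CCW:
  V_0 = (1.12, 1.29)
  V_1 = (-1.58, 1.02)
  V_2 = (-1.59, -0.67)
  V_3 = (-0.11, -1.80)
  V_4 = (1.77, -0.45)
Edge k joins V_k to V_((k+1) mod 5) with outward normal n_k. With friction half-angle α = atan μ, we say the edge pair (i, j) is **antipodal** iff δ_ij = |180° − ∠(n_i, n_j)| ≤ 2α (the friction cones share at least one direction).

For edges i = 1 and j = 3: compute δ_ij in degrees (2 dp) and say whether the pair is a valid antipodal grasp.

δ = 53.98°, invalid

α = atan 0.35 = 19.29°;  2α = 38.58°
edge 1: e_1 = (-0.01, -1.69);  n_1 = (-1.0000, +0.0059)
edge 3: e_3 = (+1.88, +1.35);  n_3 = (+0.5833, -0.8123)
∠(n_1, n_3) = 126.02°
δ = |180° − 126.02°| = 53.98°
53.98° > 2α = 38.58°  →  invalid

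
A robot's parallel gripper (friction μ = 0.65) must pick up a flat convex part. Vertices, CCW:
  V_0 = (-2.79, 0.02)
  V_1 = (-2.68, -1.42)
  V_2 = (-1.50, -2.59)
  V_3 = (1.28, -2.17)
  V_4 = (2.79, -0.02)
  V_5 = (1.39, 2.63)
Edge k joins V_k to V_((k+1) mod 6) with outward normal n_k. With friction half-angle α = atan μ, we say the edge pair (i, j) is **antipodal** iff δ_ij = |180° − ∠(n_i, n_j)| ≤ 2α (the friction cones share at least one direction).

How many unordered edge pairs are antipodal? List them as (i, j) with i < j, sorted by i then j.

count = 5; pairs: (0,3), (0,4), (1,4), (2,5), (3,5)

α = atan 0.65 = 33.02°;  2α = 66.05°
n_0 = (-0.9971, -0.0762)
n_1 = (-0.7041, -0.7101)
n_2 = (+0.1494, -0.9888)
n_3 = (+0.8183, -0.5747)
n_4 = (+0.8842, +0.4671)
n_5 = (-0.5296, +0.8482)
  (0,1): δ = 139.12°  ·
  (0,2): δ = 85.78°  ·
  (0,3): δ = 39.45°  ✓
  (0,4): δ = 23.48°  ✓
  (0,5): δ = 117.61°  ·
  (1,2): δ = 126.65°  ·
  (1,3): δ = 80.33°  ·
  (1,4): δ = 17.40°  ✓
  (1,5): δ = 76.74°  ·
  (2,3): δ = 133.67°  ·
  (2,4): δ = 70.74°  ·
  (2,5): δ = 23.39°  ✓
  (3,4): δ = 117.07°  ·
  (3,5): δ = 22.94°  ✓
  (4,5): δ = 85.87°  ·
antipodal pairs: 5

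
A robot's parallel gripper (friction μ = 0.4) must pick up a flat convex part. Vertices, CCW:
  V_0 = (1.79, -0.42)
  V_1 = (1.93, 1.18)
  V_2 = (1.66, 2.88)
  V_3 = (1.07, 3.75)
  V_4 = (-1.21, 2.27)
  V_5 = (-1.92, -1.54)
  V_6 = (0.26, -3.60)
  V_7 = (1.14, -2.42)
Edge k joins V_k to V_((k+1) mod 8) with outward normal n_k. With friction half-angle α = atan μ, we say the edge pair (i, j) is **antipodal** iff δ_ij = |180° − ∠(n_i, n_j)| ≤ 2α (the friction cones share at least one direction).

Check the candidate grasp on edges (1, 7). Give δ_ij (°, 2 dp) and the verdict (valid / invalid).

α = atan 0.4 = 21.80°;  2α = 43.60°
edge 1: e_1 = (-0.27, +1.70);  n_1 = (+0.9876, +0.1569)
edge 7: e_7 = (+0.65, +2.00);  n_7 = (+0.9510, -0.3091)
∠(n_1, n_7) = 27.03°
δ = |180° − 27.03°| = 152.97°
152.97° > 2α = 43.60°  →  invalid

δ = 152.97°, invalid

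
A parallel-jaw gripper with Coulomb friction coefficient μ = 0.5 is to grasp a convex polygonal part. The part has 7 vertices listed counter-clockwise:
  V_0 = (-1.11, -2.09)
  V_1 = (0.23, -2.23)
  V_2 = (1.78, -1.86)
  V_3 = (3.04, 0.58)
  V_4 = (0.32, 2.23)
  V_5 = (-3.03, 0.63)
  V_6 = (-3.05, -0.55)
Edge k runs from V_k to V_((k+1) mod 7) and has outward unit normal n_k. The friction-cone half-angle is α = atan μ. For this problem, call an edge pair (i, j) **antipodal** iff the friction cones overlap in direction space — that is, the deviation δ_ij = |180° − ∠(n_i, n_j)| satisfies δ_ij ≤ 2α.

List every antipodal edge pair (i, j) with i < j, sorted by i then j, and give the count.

α = atan 0.5 = 26.57°;  2α = 53.13°
n_0 = (-0.1039, -0.9946)
n_1 = (+0.2322, -0.9727)
n_2 = (+0.8885, -0.4588)
n_3 = (+0.5186, +0.8550)
n_4 = (-0.4310, +0.9024)
n_5 = (-0.9999, +0.0169)
n_6 = (-0.6217, -0.7832)
  (0,1): δ = 160.61°  ·
  (0,2): δ = 111.35°  ·
  (0,3): δ = 25.28°  ✓
  (0,4): δ = 31.49°  ✓
  (0,5): δ = 94.99°  ·
  (0,6): δ = 147.52°  ·
  (1,2): δ = 130.74°  ·
  (1,3): δ = 44.67°  ✓
  (1,4): δ = 12.10°  ✓
  (1,5): δ = 75.60°  ·
  (1,6): δ = 128.13°  ·
  (2,3): δ = 93.93°  ·
  (2,4): δ = 37.16°  ✓
  (2,5): δ = 26.34°  ✓
  (2,6): δ = 78.87°  ·
  (3,4): δ = 123.23°  ·
  (3,5): δ = 59.73°  ·
  (3,6): δ = 7.20°  ✓
  (4,5): δ = 116.50°  ·
  (4,6): δ = 63.97°  ·
  (5,6): δ = 127.47°  ·
antipodal pairs: 7

count = 7; pairs: (0,3), (0,4), (1,3), (1,4), (2,4), (2,5), (3,6)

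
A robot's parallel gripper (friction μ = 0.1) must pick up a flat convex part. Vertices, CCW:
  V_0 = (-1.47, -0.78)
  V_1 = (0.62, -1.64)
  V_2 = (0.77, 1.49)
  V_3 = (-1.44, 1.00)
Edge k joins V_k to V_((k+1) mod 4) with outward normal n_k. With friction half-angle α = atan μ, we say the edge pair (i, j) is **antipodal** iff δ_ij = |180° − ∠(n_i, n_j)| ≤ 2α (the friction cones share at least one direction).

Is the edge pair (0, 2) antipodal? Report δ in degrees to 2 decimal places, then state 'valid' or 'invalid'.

α = atan 0.1 = 5.71°;  2α = 11.42°
edge 0: e_0 = (+2.09, -0.86);  n_0 = (-0.3805, -0.9248)
edge 2: e_2 = (-2.21, -0.49);  n_2 = (-0.2165, +0.9763)
∠(n_0, n_2) = 145.13°
δ = |180° − 145.13°| = 34.87°
34.87° > 2α = 11.42°  →  invalid

δ = 34.87°, invalid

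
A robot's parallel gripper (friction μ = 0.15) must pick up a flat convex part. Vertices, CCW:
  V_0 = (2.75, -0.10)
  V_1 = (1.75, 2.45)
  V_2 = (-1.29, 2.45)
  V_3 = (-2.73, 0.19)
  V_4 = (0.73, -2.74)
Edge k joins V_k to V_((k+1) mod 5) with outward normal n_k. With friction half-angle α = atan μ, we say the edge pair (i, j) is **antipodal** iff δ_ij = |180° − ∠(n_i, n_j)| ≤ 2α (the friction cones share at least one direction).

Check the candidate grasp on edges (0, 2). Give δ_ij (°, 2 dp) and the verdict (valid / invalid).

δ = 53.92°, invalid

α = atan 0.15 = 8.53°;  2α = 17.06°
edge 0: e_0 = (-1.00, +2.55);  n_0 = (+0.9310, +0.3651)
edge 2: e_2 = (-1.44, -2.26);  n_2 = (-0.8434, +0.5374)
∠(n_0, n_2) = 126.08°
δ = |180° − 126.08°| = 53.92°
53.92° > 2α = 17.06°  →  invalid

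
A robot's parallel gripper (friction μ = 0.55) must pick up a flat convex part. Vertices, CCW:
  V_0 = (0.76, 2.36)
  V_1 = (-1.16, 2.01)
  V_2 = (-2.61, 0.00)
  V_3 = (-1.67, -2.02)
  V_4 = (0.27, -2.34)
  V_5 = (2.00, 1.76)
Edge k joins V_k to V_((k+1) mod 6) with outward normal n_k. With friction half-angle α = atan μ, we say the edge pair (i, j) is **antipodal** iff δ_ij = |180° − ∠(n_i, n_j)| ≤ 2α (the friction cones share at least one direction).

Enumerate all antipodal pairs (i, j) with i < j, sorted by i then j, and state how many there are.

α = atan 0.55 = 28.81°;  2α = 57.62°
n_0 = (-0.1793, +0.9838)
n_1 = (-0.8110, +0.5850)
n_2 = (-0.9066, -0.4219)
n_3 = (-0.1627, -0.9867)
n_4 = (+0.9213, -0.3888)
n_5 = (+0.4356, +0.9002)
  (0,1): δ = 136.14°  ·
  (0,2): δ = 75.38°  ·
  (0,3): δ = 19.70°  ✓
  (0,4): δ = 56.79°  ✓
  (0,5): δ = 143.85°  ·
  (1,2): δ = 119.24°  ·
  (1,3): δ = 63.56°  ·
  (1,4): δ = 12.93°  ✓
  (1,5): δ = 99.99°  ·
  (2,3): δ = 124.32°  ·
  (2,4): δ = 47.83°  ✓
  (2,5): δ = 39.22°  ✓
  (3,4): δ = 103.51°  ·
  (3,5): δ = 16.45°  ✓
  (4,5): δ = 92.94°  ·
antipodal pairs: 6

count = 6; pairs: (0,3), (0,4), (1,4), (2,4), (2,5), (3,5)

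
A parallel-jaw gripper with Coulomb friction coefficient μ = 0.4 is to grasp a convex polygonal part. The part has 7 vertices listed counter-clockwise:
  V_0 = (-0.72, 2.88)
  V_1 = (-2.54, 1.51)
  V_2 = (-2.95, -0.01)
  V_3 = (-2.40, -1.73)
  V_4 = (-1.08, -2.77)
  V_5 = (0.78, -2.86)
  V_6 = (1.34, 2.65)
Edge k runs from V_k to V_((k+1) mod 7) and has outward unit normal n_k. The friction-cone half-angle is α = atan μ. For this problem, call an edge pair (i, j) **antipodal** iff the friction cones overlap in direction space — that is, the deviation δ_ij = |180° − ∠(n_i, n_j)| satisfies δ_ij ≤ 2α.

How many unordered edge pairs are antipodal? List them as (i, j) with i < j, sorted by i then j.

α = atan 0.4 = 21.80°;  2α = 43.60°
n_0 = (-0.6014, +0.7989)
n_1 = (-0.9655, +0.2604)
n_2 = (-0.9525, -0.3046)
n_3 = (-0.6189, -0.7855)
n_4 = (-0.0483, -0.9988)
n_5 = (+0.9949, -0.1011)
n_6 = (+0.1110, +0.9938)
  (0,1): δ = 142.07°  ·
  (0,2): δ = 109.24°  ·
  (0,3): δ = 75.20°  ·
  (0,4): δ = 39.74°  ✓
  (0,5): δ = 47.23°  ·
  (0,6): δ = 136.66°  ·
  (1,2): δ = 147.17°  ·
  (1,3): δ = 113.14°  ·
  (1,4): δ = 77.67°  ·
  (1,5): δ = 9.29°  ✓
  (1,6): δ = 98.72°  ·
  (2,3): δ = 145.97°  ·
  (2,4): δ = 110.50°  ·
  (2,5): δ = 23.54°  ✓
  (2,6): δ = 65.90°  ·
  (3,4): δ = 144.54°  ·
  (3,5): δ = 57.57°  ·
  (3,6): δ = 31.86°  ✓
  (4,5): δ = 93.03°  ·
  (4,6): δ = 3.60°  ✓
  (5,6): δ = 90.57°  ·
antipodal pairs: 5

count = 5; pairs: (0,4), (1,5), (2,5), (3,6), (4,6)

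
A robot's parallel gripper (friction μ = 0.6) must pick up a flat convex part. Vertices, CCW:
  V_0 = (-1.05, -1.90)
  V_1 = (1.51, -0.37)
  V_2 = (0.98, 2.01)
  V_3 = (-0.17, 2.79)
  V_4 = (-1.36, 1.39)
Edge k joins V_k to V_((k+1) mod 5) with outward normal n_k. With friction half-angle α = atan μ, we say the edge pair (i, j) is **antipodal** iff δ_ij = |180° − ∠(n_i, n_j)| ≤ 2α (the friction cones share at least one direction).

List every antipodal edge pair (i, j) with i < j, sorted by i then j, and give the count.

α = atan 0.6 = 30.96°;  2α = 61.93°
n_0 = (+0.5130, -0.8584)
n_1 = (+0.9761, +0.2174)
n_2 = (+0.5613, +0.8276)
n_3 = (-0.7619, +0.6476)
n_4 = (-0.9956, -0.0938)
  (0,1): δ = 108.31°  ·
  (0,2): δ = 65.01°  ·
  (0,3): δ = 18.77°  ✓
  (0,4): δ = 64.52°  ·
  (1,2): δ = 136.70°  ·
  (1,3): δ = 52.92°  ✓
  (1,4): δ = 7.17°  ✓
  (2,3): δ = 96.22°  ·
  (2,4): δ = 50.47°  ✓
  (3,4): δ = 134.25°  ·
antipodal pairs: 4

count = 4; pairs: (0,3), (1,3), (1,4), (2,4)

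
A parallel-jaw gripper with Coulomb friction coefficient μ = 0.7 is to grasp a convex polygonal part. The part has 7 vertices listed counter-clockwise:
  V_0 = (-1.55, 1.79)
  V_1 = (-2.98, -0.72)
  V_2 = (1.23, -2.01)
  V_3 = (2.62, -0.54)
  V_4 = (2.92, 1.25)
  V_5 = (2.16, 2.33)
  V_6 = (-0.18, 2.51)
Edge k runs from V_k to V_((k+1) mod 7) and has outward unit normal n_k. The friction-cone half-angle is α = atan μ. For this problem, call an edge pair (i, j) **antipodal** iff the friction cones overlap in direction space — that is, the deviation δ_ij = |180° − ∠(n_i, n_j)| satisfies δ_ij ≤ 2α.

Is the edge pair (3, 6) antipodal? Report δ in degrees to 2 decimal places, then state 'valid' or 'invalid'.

δ = 52.76°, valid

α = atan 0.7 = 34.99°;  2α = 69.98°
edge 3: e_3 = (+0.30, +1.79);  n_3 = (+0.9862, -0.1653)
edge 6: e_6 = (-1.37, -0.72);  n_6 = (-0.4652, +0.8852)
∠(n_3, n_6) = 127.24°
δ = |180° − 127.24°| = 52.76°
52.76° ≤ 2α = 69.98°  →  valid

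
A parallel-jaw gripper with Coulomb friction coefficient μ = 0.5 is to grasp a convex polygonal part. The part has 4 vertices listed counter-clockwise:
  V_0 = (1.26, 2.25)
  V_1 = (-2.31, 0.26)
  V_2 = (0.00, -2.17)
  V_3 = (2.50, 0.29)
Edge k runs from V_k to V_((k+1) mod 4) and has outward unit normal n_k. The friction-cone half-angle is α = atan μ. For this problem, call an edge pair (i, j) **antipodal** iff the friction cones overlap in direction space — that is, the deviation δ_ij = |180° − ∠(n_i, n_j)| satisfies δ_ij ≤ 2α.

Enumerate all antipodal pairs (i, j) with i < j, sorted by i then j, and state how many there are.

count = 2; pairs: (0,2), (1,3)

α = atan 0.5 = 26.57°;  2α = 53.13°
n_0 = (-0.4869, +0.8735)
n_1 = (-0.7248, -0.6890)
n_2 = (+0.7014, -0.7128)
n_3 = (+0.8451, +0.5346)
  (0,1): δ = 75.59°  ·
  (0,2): δ = 15.40°  ✓
  (0,3): δ = 93.18°  ·
  (1,2): δ = 89.01°  ·
  (1,3): δ = 11.23°  ✓
  (2,3): δ = 102.22°  ·
antipodal pairs: 2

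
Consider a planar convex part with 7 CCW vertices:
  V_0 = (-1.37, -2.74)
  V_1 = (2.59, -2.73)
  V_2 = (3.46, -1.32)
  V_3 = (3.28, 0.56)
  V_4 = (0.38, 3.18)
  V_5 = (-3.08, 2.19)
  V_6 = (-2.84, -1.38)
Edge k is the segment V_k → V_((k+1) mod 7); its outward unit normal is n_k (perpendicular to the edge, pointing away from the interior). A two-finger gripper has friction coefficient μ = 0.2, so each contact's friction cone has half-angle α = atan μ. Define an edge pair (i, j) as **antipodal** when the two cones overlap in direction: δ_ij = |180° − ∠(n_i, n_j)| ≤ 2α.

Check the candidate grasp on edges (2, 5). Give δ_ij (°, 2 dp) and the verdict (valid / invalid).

δ = 1.62°, valid

α = atan 0.2 = 11.31°;  2α = 22.62°
edge 2: e_2 = (-0.18, +1.88);  n_2 = (+0.9954, +0.0953)
edge 5: e_5 = (+0.24, -3.57);  n_5 = (-0.9977, -0.0671)
∠(n_2, n_5) = 178.38°
δ = |180° − 178.38°| = 1.62°
1.62° ≤ 2α = 22.62°  →  valid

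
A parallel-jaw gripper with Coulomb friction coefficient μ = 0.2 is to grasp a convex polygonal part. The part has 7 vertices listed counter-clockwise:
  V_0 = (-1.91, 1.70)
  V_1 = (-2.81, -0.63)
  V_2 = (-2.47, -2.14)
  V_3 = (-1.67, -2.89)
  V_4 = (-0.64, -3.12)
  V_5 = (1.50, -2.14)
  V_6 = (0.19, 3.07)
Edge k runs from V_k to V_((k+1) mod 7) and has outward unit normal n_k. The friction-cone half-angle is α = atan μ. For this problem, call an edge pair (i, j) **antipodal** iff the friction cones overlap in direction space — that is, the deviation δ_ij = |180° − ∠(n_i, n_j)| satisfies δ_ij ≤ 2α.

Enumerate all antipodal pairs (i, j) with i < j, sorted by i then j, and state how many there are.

α = atan 0.2 = 11.31°;  2α = 22.62°
n_0 = (-0.9328, +0.3603)
n_1 = (-0.9756, -0.2197)
n_2 = (-0.6839, -0.7295)
n_3 = (-0.2179, -0.9760)
n_4 = (+0.4164, -0.9092)
n_5 = (+0.9698, +0.2438)
n_6 = (-0.5464, +0.8375)
  (0,1): δ = 146.19°  ·
  (0,2): δ = 112.03°  ·
  (0,3): δ = 81.47°  ·
  (0,4): δ = 44.28°  ·
  (0,5): δ = 35.23°  ·
  (0,6): δ = 144.24°  ·
  (1,2): δ = 145.84°  ·
  (1,3): δ = 115.28°  ·
  (1,4): δ = 78.08°  ·
  (1,5): δ = 1.42°  ✓
  (1,6): δ = 110.43°  ·
  (2,3): δ = 149.44°  ·
  (2,4): δ = 112.24°  ·
  (2,5): δ = 32.73°  ·
  (2,6): δ = 76.27°  ·
  (3,4): δ = 142.81°  ·
  (3,5): δ = 63.30°  ·
  (3,6): δ = 45.71°  ·
  (4,5): δ = 100.49°  ·
  (4,6): δ = 8.51°  ✓
  (5,6): δ = 70.99°  ·
antipodal pairs: 2

count = 2; pairs: (1,5), (4,6)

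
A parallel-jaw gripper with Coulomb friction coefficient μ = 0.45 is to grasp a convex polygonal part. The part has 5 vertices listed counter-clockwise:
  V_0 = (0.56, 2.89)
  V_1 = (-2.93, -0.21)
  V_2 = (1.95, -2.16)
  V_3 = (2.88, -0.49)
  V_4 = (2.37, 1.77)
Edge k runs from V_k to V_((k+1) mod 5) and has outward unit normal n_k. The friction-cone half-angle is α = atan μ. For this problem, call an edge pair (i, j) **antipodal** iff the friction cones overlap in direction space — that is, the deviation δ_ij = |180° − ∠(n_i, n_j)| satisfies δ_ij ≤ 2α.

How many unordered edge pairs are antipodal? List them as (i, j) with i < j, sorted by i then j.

α = atan 0.45 = 24.23°;  2α = 48.46°
n_0 = (-0.6641, +0.7476)
n_1 = (-0.3711, -0.9286)
n_2 = (+0.8737, -0.4865)
n_3 = (+0.9755, +0.2201)
n_4 = (+0.5262, +0.8504)
  (0,1): δ = 63.39°  ·
  (0,2): δ = 19.27°  ✓
  (0,3): δ = 61.10°  ·
  (0,4): δ = 106.64°  ·
  (1,2): δ = 97.33°  ·
  (1,3): δ = 55.50°  ·
  (1,4): δ = 9.97°  ✓
  (2,3): δ = 138.17°  ·
  (2,4): δ = 92.64°  ·
  (3,4): δ = 134.47°  ·
antipodal pairs: 2

count = 2; pairs: (0,2), (1,4)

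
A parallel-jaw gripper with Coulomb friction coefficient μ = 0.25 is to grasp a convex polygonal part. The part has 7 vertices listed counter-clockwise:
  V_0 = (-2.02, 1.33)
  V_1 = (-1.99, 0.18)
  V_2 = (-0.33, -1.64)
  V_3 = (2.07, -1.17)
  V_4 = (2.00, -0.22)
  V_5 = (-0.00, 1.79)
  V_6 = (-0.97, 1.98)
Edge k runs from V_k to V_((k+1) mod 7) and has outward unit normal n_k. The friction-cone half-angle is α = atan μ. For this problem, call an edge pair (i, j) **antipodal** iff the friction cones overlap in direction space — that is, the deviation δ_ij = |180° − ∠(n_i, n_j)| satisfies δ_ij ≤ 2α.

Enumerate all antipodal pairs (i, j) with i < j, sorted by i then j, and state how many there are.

count = 4; pairs: (0,3), (1,4), (2,5), (2,6)

α = atan 0.25 = 14.04°;  2α = 28.07°
n_0 = (-0.9997, -0.0261)
n_1 = (-0.7388, -0.6739)
n_2 = (+0.1922, -0.9814)
n_3 = (+0.9973, +0.0735)
n_4 = (+0.7089, +0.7053)
n_5 = (+0.1922, +0.9814)
n_6 = (-0.5264, +0.8503)
  (0,1): δ = 139.13°  ·
  (0,2): δ = 80.41°  ·
  (0,3): δ = 2.72°  ✓
  (0,4): δ = 43.36°  ·
  (0,5): δ = 77.42°  ·
  (0,6): δ = 120.27°  ·
  (1,2): δ = 121.29°  ·
  (1,3): δ = 38.15°  ·
  (1,4): δ = 2.49°  ✓
  (1,5): δ = 36.55°  ·
  (1,6): δ = 79.39°  ·
  (2,3): δ = 96.87°  ·
  (2,4): δ = 56.22°  ·
  (2,5): δ = 22.16°  ✓
  (2,6): δ = 20.68°  ✓
  (3,4): δ = 139.36°  ·
  (3,5): δ = 105.30°  ·
  (3,6): δ = 62.45°  ·
  (4,5): δ = 145.94°  ·
  (4,6): δ = 103.10°  ·
  (5,6): δ = 137.16°  ·
antipodal pairs: 4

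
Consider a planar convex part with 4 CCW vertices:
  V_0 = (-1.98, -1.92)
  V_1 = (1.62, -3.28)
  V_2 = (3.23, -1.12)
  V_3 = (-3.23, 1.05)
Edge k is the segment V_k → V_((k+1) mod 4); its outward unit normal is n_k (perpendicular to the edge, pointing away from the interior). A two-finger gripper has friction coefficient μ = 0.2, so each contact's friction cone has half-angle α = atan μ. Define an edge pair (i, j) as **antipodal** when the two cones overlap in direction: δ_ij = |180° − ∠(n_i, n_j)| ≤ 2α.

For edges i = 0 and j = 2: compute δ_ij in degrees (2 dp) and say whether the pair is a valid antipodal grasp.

δ = 2.13°, valid

α = atan 0.2 = 11.31°;  2α = 22.62°
edge 0: e_0 = (+3.60, -1.36);  n_0 = (-0.3534, -0.9355)
edge 2: e_2 = (-6.46, +2.17);  n_2 = (+0.3184, +0.9479)
∠(n_0, n_2) = 177.87°
δ = |180° − 177.87°| = 2.13°
2.13° ≤ 2α = 22.62°  →  valid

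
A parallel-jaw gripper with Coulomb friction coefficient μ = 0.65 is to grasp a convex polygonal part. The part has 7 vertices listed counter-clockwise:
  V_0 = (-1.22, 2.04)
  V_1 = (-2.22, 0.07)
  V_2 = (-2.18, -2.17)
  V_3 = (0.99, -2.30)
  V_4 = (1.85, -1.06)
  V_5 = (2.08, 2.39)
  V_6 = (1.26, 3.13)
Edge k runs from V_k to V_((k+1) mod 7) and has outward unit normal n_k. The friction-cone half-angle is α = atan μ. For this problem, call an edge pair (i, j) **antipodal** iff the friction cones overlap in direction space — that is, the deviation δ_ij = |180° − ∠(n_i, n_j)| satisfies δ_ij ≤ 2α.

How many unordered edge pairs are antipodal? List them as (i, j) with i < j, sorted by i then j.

α = atan 0.65 = 33.02°;  2α = 66.05°
n_0 = (-0.8917, +0.4526)
n_1 = (-0.9998, -0.0179)
n_2 = (-0.0410, -0.9992)
n_3 = (+0.8217, -0.5699)
n_4 = (+0.9978, -0.0665)
n_5 = (+0.6700, +0.7424)
n_6 = (-0.4024, +0.9155)
  (0,1): δ = 152.06°  ·
  (0,2): δ = 65.44°  ✓
  (0,3): δ = 7.83°  ✓
  (0,4): δ = 23.10°  ✓
  (0,5): δ = 74.85°  ·
  (0,6): δ = 140.64°  ·
  (1,2): δ = 93.37°  ·
  (1,3): δ = 35.77°  ✓
  (1,4): δ = 4.84°  ✓
  (1,5): δ = 46.91°  ✓
  (1,6): δ = 112.70°  ·
  (2,3): δ = 122.39°  ·
  (2,4): δ = 91.47°  ·
  (2,5): δ = 39.72°  ✓
  (2,6): δ = 26.07°  ✓
  (3,4): δ = 149.07°  ·
  (3,5): δ = 97.32°  ·
  (3,6): δ = 31.53°  ✓
  (4,5): δ = 128.25°  ·
  (4,6): δ = 62.46°  ✓
  (5,6): δ = 114.21°  ·
antipodal pairs: 10

count = 10; pairs: (0,2), (0,3), (0,4), (1,3), (1,4), (1,5), (2,5), (2,6), (3,6), (4,6)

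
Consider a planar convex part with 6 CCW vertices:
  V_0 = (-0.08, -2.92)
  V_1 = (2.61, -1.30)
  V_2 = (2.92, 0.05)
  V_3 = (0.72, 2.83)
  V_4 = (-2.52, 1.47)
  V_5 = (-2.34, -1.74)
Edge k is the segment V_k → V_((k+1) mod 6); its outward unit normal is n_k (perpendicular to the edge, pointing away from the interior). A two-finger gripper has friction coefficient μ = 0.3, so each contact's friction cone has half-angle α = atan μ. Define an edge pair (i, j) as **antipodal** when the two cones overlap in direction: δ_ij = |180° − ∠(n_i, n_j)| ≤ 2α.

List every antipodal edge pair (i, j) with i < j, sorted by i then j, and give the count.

count = 3; pairs: (0,3), (1,4), (2,5)

α = atan 0.3 = 16.70°;  2α = 33.40°
n_0 = (+0.5159, -0.8566)
n_1 = (+0.9746, -0.2238)
n_2 = (+0.7842, +0.6206)
n_3 = (-0.3870, +0.9221)
n_4 = (-0.9984, -0.0560)
n_5 = (-0.4628, -0.8864)
  (0,1): δ = 133.99°  ·
  (0,2): δ = 82.70°  ·
  (0,3): δ = 8.29°  ✓
  (0,4): δ = 62.15°  ·
  (0,5): δ = 121.37°  ·
  (1,2): δ = 128.71°  ·
  (1,3): δ = 54.30°  ·
  (1,4): δ = 16.14°  ✓
  (1,5): δ = 75.36°  ·
  (2,3): δ = 105.59°  ·
  (2,4): δ = 35.15°  ·
  (2,5): δ = 24.07°  ✓
  (3,4): δ = 109.56°  ·
  (3,5): δ = 50.34°  ·
  (4,5): δ = 120.78°  ·
antipodal pairs: 3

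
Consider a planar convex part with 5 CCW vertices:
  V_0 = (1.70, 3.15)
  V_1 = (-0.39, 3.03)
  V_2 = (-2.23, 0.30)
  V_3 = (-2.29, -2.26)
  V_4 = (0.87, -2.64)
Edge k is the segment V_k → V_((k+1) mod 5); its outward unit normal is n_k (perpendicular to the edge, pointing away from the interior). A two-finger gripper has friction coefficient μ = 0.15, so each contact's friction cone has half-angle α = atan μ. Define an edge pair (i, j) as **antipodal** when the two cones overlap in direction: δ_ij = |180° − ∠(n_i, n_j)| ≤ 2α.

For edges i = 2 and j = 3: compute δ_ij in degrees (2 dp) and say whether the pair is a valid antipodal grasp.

α = atan 0.15 = 8.53°;  2α = 17.06°
edge 2: e_2 = (-0.06, -2.56);  n_2 = (-0.9997, +0.0234)
edge 3: e_3 = (+3.16, -0.38);  n_3 = (-0.1194, -0.9928)
∠(n_2, n_3) = 84.49°
δ = |180° − 84.49°| = 95.51°
95.51° > 2α = 17.06°  →  invalid

δ = 95.51°, invalid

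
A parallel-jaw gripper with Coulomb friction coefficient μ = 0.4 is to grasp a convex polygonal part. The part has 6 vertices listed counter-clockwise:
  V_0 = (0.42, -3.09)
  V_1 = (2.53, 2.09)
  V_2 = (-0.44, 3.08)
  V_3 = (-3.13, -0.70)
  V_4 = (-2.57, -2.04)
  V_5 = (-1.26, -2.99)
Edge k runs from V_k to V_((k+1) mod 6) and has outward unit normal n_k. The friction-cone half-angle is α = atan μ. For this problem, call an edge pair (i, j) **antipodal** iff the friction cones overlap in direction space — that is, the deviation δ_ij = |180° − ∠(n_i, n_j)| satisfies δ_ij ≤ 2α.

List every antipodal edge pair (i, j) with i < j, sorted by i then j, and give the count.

count = 3; pairs: (0,2), (1,4), (1,5)

α = atan 0.4 = 21.80°;  2α = 43.60°
n_0 = (+0.9261, -0.3772)
n_1 = (+0.3162, +0.9487)
n_2 = (-0.8148, +0.5798)
n_3 = (-0.9227, -0.3856)
n_4 = (-0.5871, -0.8095)
n_5 = (-0.0594, -0.9982)
  (0,1): δ = 86.27°  ·
  (0,2): δ = 13.27°  ✓
  (0,3): δ = 44.84°  ·
  (0,4): δ = 76.21°  ·
  (0,5): δ = 108.76°  ·
  (1,2): δ = 107.00°  ·
  (1,3): δ = 48.88°  ·
  (1,4): δ = 17.51°  ✓
  (1,5): δ = 15.03°  ✓
  (2,3): δ = 121.88°  ·
  (2,4): δ = 90.51°  ·
  (2,5): δ = 57.97°  ·
  (3,4): δ = 148.63°  ·
  (3,5): δ = 116.09°  ·
  (4,5): δ = 147.46°  ·
antipodal pairs: 3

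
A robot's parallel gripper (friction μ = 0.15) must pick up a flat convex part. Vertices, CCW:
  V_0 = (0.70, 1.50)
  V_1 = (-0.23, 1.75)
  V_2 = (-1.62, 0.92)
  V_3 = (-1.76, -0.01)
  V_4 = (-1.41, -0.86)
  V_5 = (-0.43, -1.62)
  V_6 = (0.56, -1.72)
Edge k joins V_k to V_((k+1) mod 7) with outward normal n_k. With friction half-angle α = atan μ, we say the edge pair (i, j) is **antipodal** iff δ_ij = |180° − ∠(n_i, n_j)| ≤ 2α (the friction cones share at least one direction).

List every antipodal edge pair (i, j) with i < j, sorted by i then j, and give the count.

α = atan 0.15 = 8.53°;  2α = 17.06°
n_0 = (+0.2596, +0.9657)
n_1 = (-0.5127, +0.8586)
n_2 = (-0.9889, +0.1489)
n_3 = (-0.9247, -0.3807)
n_4 = (-0.6128, -0.7902)
n_5 = (-0.1005, -0.9949)
n_6 = (+0.9991, -0.0434)
  (0,1): δ = 134.11°  ·
  (0,2): δ = 83.51°  ·
  (0,3): δ = 52.57°  ·
  (0,4): δ = 22.75°  ·
  (0,5): δ = 9.28°  ✓
  (0,6): δ = 102.56°  ·
  (1,2): δ = 129.40°  ·
  (1,3): δ = 98.46°  ·
  (1,4): δ = 68.64°  ·
  (1,5): δ = 36.61°  ·
  (1,6): δ = 56.67°  ·
  (2,3): δ = 149.06°  ·
  (2,4): δ = 119.23°  ·
  (2,5): δ = 87.21°  ·
  (2,6): δ = 6.07°  ✓
  (3,4): δ = 150.17°  ·
  (3,5): δ = 118.15°  ·
  (3,6): δ = 24.87°  ·
  (4,5): δ = 147.97°  ·
  (4,6): δ = 54.70°  ·
  (5,6): δ = 86.72°  ·
antipodal pairs: 2

count = 2; pairs: (0,5), (2,6)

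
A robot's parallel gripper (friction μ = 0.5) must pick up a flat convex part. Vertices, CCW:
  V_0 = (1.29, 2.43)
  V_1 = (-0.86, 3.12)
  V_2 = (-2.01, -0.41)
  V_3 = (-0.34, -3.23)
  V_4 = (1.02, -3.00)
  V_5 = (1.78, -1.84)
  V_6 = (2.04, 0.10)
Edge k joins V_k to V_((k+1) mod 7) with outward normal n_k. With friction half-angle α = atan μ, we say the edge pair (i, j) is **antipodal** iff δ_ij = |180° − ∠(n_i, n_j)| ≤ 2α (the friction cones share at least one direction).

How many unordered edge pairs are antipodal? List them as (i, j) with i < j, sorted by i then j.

α = atan 0.5 = 26.57°;  2α = 53.13°
n_0 = (+0.3056, +0.9522)
n_1 = (-0.9508, +0.3098)
n_2 = (-0.8604, -0.5096)
n_3 = (+0.1667, -0.9860)
n_4 = (+0.8365, -0.5480)
n_5 = (+0.9911, -0.1328)
n_6 = (+0.9519, +0.3064)
  (0,1): δ = 90.25°  ·
  (0,2): δ = 41.57°  ✓
  (0,3): δ = 27.39°  ✓
  (0,4): δ = 74.56°  ·
  (0,5): δ = 100.16°  ·
  (0,6): δ = 125.64°  ·
  (1,2): δ = 131.32°  ·
  (1,3): δ = 62.36°  ·
  (1,4): δ = 15.19°  ✓
  (1,5): δ = 10.41°  ✓
  (1,6): δ = 35.89°  ✓
  (2,3): δ = 111.04°  ·
  (2,4): δ = 63.87°  ·
  (2,5): δ = 38.27°  ✓
  (2,6): δ = 12.79°  ✓
  (3,4): δ = 132.83°  ·
  (3,5): δ = 107.23°  ·
  (3,6): δ = 81.76°  ·
  (4,5): δ = 154.40°  ·
  (4,6): δ = 128.93°  ·
  (5,6): δ = 154.52°  ·
antipodal pairs: 7

count = 7; pairs: (0,2), (0,3), (1,4), (1,5), (1,6), (2,5), (2,6)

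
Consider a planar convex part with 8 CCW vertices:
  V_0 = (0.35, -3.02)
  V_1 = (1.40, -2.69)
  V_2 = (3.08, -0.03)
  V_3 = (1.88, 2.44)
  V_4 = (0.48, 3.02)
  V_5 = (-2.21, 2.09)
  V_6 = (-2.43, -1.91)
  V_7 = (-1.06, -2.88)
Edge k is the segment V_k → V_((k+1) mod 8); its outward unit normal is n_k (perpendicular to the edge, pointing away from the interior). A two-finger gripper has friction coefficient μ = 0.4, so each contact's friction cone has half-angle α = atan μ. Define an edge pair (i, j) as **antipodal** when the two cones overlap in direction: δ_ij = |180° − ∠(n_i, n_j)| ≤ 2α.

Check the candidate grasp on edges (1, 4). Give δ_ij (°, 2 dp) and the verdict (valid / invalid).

δ = 38.65°, valid

α = atan 0.4 = 21.80°;  2α = 43.60°
edge 1: e_1 = (+1.68, +2.66);  n_1 = (+0.8455, -0.5340)
edge 4: e_4 = (-2.69, -0.93);  n_4 = (-0.3267, +0.9451)
∠(n_1, n_4) = 141.35°
δ = |180° − 141.35°| = 38.65°
38.65° ≤ 2α = 43.60°  →  valid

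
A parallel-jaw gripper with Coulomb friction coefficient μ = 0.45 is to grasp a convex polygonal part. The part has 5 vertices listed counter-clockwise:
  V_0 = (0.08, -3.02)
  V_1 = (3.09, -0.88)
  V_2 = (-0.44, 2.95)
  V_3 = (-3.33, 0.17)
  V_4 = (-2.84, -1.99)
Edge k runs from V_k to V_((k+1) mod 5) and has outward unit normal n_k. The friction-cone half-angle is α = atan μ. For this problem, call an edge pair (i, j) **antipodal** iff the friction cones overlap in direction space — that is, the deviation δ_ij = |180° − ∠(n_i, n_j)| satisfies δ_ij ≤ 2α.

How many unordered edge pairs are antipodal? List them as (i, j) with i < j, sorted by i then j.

count = 3; pairs: (0,2), (1,3), (1,4)

α = atan 0.45 = 24.23°;  2α = 48.46°
n_0 = (+0.5794, -0.8150)
n_1 = (+0.7353, +0.6777)
n_2 = (-0.6933, +0.7207)
n_3 = (-0.9752, -0.2212)
n_4 = (-0.3327, -0.9430)
  (0,1): δ = 82.75°  ·
  (0,2): δ = 8.48°  ✓
  (0,3): δ = 67.37°  ·
  (0,4): δ = 125.16°  ·
  (1,2): δ = 88.78°  ·
  (1,3): δ = 29.88°  ✓
  (1,4): δ = 27.90°  ✓
  (2,3): δ = 121.11°  ·
  (2,4): δ = 63.32°  ·
  (3,4): δ = 122.21°  ·
antipodal pairs: 3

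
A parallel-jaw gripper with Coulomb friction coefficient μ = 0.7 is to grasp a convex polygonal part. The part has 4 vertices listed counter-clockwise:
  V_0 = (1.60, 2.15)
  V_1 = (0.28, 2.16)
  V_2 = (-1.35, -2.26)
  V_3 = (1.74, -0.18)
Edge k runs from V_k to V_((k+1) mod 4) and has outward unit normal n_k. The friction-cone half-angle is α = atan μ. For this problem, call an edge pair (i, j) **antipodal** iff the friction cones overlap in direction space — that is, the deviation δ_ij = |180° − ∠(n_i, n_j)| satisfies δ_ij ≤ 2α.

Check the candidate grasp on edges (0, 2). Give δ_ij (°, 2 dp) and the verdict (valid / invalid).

α = atan 0.7 = 34.99°;  2α = 69.98°
edge 0: e_0 = (-1.32, +0.01);  n_0 = (+0.0076, +1.0000)
edge 2: e_2 = (+3.09, +2.08);  n_2 = (+0.5584, -0.8296)
∠(n_0, n_2) = 145.62°
δ = |180° − 145.62°| = 34.38°
34.38° ≤ 2α = 69.98°  →  valid

δ = 34.38°, valid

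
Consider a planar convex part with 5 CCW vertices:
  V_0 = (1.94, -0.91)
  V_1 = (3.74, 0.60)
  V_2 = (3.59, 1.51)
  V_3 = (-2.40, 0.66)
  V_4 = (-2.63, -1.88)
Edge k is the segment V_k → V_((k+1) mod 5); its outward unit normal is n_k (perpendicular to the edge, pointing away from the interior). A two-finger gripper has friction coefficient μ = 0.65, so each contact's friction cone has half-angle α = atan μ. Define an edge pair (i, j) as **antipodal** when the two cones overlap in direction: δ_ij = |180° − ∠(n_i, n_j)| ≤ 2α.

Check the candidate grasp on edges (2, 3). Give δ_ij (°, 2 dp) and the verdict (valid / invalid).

α = atan 0.65 = 33.02°;  2α = 66.05°
edge 2: e_2 = (-5.99, -0.85);  n_2 = (-0.1405, +0.9901)
edge 3: e_3 = (-0.23, -2.54);  n_3 = (-0.9959, +0.0902)
∠(n_2, n_3) = 76.75°
δ = |180° − 76.75°| = 103.25°
103.25° > 2α = 66.05°  →  invalid

δ = 103.25°, invalid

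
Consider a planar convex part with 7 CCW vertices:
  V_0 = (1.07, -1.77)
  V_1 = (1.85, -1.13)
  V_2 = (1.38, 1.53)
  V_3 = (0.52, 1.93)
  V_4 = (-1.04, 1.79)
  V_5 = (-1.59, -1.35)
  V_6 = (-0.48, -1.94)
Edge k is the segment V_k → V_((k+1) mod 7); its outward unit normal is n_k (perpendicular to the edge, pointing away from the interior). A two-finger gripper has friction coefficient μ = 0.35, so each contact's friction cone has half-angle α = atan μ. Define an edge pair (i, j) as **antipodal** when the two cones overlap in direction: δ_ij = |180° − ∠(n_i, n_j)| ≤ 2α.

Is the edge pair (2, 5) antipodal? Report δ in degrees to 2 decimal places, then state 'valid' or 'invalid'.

α = atan 0.35 = 19.29°;  2α = 38.58°
edge 2: e_2 = (-0.86, +0.40);  n_2 = (+0.4217, +0.9067)
edge 5: e_5 = (+1.11, -0.59);  n_5 = (-0.4693, -0.8830)
∠(n_2, n_5) = 176.95°
δ = |180° − 176.95°| = 3.05°
3.05° ≤ 2α = 38.58°  →  valid

δ = 3.05°, valid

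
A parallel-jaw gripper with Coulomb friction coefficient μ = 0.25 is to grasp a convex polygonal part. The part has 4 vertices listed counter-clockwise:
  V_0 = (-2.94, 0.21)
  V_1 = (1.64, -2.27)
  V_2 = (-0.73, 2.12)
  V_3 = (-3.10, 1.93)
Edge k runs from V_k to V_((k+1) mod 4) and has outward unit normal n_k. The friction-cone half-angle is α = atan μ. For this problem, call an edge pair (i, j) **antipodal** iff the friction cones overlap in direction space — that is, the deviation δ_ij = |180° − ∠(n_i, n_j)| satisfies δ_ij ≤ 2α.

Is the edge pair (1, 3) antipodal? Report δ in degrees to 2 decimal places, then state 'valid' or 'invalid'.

α = atan 0.25 = 14.04°;  2α = 28.07°
edge 1: e_1 = (-2.37, +4.39);  n_1 = (+0.8800, +0.4751)
edge 3: e_3 = (+0.16, -1.72);  n_3 = (-0.9957, -0.0926)
∠(n_1, n_3) = 156.95°
δ = |180° − 156.95°| = 23.05°
23.05° ≤ 2α = 28.07°  →  valid

δ = 23.05°, valid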